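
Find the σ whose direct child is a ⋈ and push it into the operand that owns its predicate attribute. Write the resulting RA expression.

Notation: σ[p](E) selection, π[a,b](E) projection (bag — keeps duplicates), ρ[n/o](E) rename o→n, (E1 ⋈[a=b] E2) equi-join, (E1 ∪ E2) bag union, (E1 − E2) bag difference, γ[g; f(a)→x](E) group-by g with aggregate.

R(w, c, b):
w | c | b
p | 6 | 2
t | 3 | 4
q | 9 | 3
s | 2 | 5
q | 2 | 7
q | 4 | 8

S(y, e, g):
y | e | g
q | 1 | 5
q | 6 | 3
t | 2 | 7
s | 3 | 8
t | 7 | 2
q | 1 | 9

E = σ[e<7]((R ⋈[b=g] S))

σ filters on e, owned by the right side.
E' = (R ⋈[b=g] σ[e<7](S))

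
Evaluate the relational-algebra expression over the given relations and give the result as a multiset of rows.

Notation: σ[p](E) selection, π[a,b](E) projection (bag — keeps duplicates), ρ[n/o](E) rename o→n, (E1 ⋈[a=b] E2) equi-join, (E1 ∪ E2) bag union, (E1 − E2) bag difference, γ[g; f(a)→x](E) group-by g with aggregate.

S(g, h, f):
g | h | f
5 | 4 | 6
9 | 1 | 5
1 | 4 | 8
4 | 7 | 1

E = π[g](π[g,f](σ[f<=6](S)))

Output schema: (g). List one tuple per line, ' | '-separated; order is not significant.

Row counts bottom-up:
  S → 4
  σ[f<=6](S) → 3
  π[g,f](σ[f<=6](S)) → 3
  π[g](π[g,f](σ[f<=6](S))) → 3

== RESULT ==
g
4
5
9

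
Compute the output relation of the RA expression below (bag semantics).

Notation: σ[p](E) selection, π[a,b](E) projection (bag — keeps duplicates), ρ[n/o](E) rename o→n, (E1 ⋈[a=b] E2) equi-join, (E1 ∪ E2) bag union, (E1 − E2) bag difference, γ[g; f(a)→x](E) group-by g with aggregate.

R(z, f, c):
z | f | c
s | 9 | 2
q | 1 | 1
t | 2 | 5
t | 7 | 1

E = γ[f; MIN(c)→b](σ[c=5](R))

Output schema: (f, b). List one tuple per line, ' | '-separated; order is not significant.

Subexpression sizes:
  R → 4
  σ[c=5](R) → 1
  γ[f; MIN(c)→b](σ[c=5](R)) → 1

== RESULT ==
f | b
2 | 5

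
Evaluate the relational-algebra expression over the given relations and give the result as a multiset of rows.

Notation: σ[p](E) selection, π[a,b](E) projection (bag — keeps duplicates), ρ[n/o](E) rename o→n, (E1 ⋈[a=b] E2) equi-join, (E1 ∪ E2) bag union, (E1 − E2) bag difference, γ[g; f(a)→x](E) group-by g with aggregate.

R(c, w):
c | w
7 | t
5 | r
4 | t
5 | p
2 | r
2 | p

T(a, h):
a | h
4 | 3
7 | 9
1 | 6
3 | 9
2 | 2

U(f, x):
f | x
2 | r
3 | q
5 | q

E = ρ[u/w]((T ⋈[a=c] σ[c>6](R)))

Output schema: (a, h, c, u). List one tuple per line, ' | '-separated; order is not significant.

Stepwise |·|:
  T → 5
  R → 6
  σ[c>6](R) → 1
  (T ⋈[a=c] σ[c>6](R)) → 1
  ρ[u/w]((T ⋈[a=c] σ[c>6](R))) → 1

== RESULT ==
a | h | c | u
7 | 9 | 7 | t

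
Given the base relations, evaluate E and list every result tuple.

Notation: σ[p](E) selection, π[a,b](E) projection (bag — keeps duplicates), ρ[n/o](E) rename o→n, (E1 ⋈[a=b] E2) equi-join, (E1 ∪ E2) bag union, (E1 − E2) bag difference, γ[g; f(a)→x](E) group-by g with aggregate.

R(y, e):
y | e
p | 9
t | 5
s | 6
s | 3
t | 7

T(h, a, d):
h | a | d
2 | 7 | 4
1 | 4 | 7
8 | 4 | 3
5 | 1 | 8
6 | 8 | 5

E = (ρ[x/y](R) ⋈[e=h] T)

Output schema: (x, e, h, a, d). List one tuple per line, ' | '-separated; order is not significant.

Row counts bottom-up:
  R → 5
  ρ[x/y](R) → 5
  T → 5
  (ρ[x/y](R) ⋈[e=h] T) → 2

== RESULT ==
x | e | h | a | d
s | 6 | 6 | 8 | 5
t | 5 | 5 | 1 | 8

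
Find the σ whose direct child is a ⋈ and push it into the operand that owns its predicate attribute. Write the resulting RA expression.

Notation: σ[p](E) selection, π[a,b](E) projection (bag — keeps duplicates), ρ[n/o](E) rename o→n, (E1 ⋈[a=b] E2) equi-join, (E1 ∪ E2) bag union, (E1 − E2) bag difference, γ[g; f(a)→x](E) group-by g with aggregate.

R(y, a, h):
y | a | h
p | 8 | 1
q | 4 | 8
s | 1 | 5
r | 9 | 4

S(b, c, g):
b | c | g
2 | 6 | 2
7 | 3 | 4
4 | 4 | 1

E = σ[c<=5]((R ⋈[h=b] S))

σ filters on c, owned by the right side.
E' = (R ⋈[h=b] σ[c<=5](S))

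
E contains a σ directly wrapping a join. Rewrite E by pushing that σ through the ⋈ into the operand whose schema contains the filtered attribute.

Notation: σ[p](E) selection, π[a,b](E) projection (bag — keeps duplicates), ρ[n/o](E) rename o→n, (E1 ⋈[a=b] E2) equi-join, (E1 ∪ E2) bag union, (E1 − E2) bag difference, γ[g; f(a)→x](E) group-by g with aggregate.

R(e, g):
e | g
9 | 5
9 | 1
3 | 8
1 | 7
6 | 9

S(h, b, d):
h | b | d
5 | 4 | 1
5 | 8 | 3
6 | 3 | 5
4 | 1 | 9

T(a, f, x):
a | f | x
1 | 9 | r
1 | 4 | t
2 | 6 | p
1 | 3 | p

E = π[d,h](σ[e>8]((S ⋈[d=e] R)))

σ filters on e, owned by the right side.
E' = π[d,h]((S ⋈[d=e] σ[e>8](R)))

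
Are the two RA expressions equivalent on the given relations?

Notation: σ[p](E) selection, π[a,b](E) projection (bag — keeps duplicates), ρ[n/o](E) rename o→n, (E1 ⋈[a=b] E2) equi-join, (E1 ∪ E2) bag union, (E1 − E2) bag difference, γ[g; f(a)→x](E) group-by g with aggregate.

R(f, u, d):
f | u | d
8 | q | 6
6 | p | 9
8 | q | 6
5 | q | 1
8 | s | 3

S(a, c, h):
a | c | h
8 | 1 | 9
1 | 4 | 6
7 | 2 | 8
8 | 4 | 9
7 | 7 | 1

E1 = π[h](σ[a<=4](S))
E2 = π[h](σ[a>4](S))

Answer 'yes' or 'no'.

E1 subexpression sizes:
  S → 5
  σ[a<=4](S) → 1
  π[h](σ[a<=4](S)) → 1
E2 subexpression sizes:
  S → 5
  σ[a>4](S) → 4
  π[h](σ[a>4](S)) → 4

E1 result:
h
6
E2 result:
h
1
8
9
9
Witness: (6,) appears 1× in E1 but 0× in E2.

no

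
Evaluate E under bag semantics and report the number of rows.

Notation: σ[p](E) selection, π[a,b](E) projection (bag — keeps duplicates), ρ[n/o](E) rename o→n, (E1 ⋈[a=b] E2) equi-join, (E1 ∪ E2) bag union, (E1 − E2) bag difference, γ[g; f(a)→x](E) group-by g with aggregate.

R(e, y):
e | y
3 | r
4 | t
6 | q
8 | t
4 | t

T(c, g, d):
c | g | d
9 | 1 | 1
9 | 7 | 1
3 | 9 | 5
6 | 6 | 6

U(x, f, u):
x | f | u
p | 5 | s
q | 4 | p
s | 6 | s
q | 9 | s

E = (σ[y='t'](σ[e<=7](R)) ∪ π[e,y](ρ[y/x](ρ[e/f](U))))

Subexpression sizes:
  R → 5
  σ[e<=7](R) → 4
  σ[y='t'](σ[e<=7](R)) → 2
  U → 4
  ρ[e/f](U) → 4
  ρ[y/x](ρ[e/f](U)) → 4
  π[e,y](ρ[y/x](ρ[e/f](U))) → 4
  (σ[y='t'](σ[e<=7](R)) ∪ π[e,y](ρ[y/x](ρ[e/f](U)))) → 6

|E| = 6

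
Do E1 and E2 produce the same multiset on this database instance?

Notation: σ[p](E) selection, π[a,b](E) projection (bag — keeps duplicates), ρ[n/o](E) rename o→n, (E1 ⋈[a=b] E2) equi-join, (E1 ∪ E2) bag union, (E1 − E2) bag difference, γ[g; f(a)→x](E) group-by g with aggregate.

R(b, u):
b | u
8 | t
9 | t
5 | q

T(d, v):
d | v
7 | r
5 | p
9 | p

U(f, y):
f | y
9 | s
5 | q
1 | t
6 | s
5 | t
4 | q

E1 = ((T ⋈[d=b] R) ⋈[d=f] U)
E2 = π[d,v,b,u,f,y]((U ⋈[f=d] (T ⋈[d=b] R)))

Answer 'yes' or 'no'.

E1 row counts bottom-up:
  T → 3
  R → 3
  (T ⋈[d=b] R) → 2
  U → 6
  ((T ⋈[d=b] R) ⋈[d=f] U) → 3
E2 row counts bottom-up:
  U → 6
  T → 3
  R → 3
  (T ⋈[d=b] R) → 2
  (U ⋈[f=d] (T ⋈[d=b] R)) → 3
  π[d,v,b,u,f,y]((U ⋈[f=d] (T ⋈[d=b] R))) → 3

E1 and E2 produce the same multiset:
d | v | b | u | f | y
5 | p | 5 | q | 5 | q
5 | p | 5 | q | 5 | t
9 | p | 9 | t | 9 | s

yes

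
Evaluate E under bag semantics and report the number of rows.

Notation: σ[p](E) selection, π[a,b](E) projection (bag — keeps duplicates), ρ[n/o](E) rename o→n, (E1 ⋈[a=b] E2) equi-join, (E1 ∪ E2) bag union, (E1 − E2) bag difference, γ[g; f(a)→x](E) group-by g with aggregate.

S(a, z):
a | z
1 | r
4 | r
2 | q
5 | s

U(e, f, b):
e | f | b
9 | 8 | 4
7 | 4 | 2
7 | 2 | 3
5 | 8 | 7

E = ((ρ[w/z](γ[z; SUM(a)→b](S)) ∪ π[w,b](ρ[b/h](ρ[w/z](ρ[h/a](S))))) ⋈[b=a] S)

Row counts bottom-up:
  S → 4
  γ[z; SUM(a)→b](S) → 3
  ρ[w/z](γ[z; SUM(a)→b](S)) → 3
  S → 4
  ρ[h/a](S) → 4
  ρ[w/z](ρ[h/a](S)) → 4
  ρ[b/h](ρ[w/z](ρ[h/a](S))) → 4
  π[w,b](ρ[b/h](ρ[w/z](ρ[h/a](S)))) → 4
  (ρ[w/z](γ[z; SUM(a)→b](S)) ∪ π[w,b](ρ[b/h](ρ[w/z](ρ[h/a](S))))) → 7
  S → 4
  ((ρ[w/z](γ[z; SUM(a)→b](S)) ∪ π[w,b](ρ[b/h](ρ[w/z](ρ[h/a](S))))) ⋈[b=a] S) → 7

|E| = 7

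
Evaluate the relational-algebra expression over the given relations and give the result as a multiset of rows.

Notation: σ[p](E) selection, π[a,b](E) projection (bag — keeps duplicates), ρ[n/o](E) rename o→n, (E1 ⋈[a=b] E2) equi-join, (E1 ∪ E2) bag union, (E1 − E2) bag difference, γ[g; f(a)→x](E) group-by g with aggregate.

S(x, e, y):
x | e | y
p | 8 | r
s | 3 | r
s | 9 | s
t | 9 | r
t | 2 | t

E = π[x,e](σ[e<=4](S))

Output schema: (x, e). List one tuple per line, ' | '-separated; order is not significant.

Row counts bottom-up:
  S → 5
  σ[e<=4](S) → 2
  π[x,e](σ[e<=4](S)) → 2

== RESULT ==
x | e
s | 3
t | 2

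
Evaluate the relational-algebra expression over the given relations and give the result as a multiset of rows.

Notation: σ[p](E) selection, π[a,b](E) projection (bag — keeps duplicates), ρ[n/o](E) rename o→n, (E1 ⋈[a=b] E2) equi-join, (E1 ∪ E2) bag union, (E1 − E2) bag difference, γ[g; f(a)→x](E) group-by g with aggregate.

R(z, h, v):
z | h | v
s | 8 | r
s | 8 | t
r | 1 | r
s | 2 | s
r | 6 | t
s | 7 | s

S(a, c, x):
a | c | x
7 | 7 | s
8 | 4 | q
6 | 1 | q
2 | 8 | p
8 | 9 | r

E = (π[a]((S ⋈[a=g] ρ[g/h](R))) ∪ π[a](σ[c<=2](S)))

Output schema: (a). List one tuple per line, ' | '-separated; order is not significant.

Row counts bottom-up:
  S → 5
  R → 6
  ρ[g/h](R) → 6
  (S ⋈[a=g] ρ[g/h](R)) → 7
  π[a]((S ⋈[a=g] ρ[g/h](R))) → 7
  S → 5
  σ[c<=2](S) → 1
  π[a](σ[c<=2](S)) → 1
  (π[a]((S ⋈[a=g] ρ[g/h](R))) ∪ π[a](σ[c<=2](S))) → 8

== RESULT ==
a
2
6
6
7
8
8
8
8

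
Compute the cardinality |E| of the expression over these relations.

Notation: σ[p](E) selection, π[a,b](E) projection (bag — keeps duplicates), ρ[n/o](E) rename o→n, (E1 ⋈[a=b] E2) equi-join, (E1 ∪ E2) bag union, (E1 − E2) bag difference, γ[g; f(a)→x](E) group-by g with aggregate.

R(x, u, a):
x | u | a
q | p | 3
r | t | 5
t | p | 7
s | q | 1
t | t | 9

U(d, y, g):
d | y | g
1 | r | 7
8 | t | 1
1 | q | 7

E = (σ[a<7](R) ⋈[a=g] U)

Row counts bottom-up:
  R → 5
  σ[a<7](R) → 3
  U → 3
  (σ[a<7](R) ⋈[a=g] U) → 1

|E| = 1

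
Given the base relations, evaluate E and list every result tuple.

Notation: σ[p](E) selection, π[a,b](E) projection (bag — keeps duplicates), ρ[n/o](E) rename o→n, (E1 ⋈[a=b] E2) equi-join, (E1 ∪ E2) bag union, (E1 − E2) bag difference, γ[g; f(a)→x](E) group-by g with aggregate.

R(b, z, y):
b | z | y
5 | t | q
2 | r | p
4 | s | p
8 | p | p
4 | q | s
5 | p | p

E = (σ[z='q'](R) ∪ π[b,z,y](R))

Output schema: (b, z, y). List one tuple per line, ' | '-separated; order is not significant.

Subexpression sizes:
  R → 6
  σ[z='q'](R) → 1
  R → 6
  π[b,z,y](R) → 6
  (σ[z='q'](R) ∪ π[b,z,y](R)) → 7

== RESULT ==
b | z | y
2 | r | p
4 | q | s
4 | q | s
4 | s | p
5 | p | p
5 | t | q
8 | p | p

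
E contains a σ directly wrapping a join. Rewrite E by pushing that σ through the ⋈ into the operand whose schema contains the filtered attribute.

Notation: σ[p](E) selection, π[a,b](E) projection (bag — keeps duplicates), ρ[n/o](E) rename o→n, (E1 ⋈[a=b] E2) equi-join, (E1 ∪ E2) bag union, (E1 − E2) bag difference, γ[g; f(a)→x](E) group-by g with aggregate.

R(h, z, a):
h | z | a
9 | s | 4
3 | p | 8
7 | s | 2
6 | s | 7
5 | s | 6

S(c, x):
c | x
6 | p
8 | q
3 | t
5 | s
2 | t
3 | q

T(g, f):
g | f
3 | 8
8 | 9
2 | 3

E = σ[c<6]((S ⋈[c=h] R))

σ filters on c, owned by the left side.
E' = (σ[c<6](S) ⋈[c=h] R)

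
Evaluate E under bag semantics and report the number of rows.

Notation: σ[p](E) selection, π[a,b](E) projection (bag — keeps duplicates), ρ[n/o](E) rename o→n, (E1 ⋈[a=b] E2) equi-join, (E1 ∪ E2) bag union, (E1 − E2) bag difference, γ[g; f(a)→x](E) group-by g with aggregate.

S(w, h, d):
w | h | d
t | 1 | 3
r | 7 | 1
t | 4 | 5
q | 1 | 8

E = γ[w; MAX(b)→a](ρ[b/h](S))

Row counts bottom-up:
  S → 4
  ρ[b/h](S) → 4
  γ[w; MAX(b)→a](ρ[b/h](S)) → 3

|E| = 3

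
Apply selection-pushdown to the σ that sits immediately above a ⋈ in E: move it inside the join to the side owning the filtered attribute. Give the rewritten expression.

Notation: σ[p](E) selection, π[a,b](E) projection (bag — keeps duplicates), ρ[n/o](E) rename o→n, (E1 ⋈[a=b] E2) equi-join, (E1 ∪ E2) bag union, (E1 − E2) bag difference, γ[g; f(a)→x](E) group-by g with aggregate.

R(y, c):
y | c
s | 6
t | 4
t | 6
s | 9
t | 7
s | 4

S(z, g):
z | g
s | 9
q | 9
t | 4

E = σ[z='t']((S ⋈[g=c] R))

σ filters on z, owned by the left side.
E' = (σ[z='t'](S) ⋈[g=c] R)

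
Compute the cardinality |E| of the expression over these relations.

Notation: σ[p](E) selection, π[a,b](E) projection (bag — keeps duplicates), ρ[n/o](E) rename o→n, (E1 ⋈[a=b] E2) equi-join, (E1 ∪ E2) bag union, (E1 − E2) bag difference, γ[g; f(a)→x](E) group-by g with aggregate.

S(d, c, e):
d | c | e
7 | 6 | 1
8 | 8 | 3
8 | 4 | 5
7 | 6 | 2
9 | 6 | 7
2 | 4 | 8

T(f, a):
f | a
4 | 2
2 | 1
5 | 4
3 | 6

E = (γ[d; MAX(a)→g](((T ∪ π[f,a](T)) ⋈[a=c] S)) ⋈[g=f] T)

Row counts bottom-up:
  T → 4
  T → 4
  π[f,a](T) → 4
  (T ∪ π[f,a](T)) → 8
  S → 6
  ((T ∪ π[f,a](T)) ⋈[a=c] S) → 10
  γ[d; MAX(a)→g](((T ∪ π[f,a](T)) ⋈[a=c] S)) → 4
  T → 4
  (γ[d; MAX(a)→g](((T ∪ π[f,a](T)) ⋈[a=c] S)) ⋈[g=f] T) → 2

|E| = 2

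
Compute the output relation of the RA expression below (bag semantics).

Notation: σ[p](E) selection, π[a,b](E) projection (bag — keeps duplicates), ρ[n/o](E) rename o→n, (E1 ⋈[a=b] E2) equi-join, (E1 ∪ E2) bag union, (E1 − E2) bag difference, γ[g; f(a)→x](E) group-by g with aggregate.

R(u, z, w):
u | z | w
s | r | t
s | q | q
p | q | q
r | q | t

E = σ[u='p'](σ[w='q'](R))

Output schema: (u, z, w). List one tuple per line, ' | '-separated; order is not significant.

Per-node cardinality:
  R → 4
  σ[w='q'](R) → 2
  σ[u='p'](σ[w='q'](R)) → 1

== RESULT ==
u | z | w
p | q | q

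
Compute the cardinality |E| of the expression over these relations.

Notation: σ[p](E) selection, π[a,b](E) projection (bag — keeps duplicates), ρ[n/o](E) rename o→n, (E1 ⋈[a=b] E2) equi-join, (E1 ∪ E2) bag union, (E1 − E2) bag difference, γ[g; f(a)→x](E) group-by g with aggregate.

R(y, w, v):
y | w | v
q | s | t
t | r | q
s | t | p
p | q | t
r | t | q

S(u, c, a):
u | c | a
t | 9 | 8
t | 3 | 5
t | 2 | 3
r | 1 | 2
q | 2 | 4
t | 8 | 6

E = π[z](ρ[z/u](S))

Per-node cardinality:
  S → 6
  ρ[z/u](S) → 6
  π[z](ρ[z/u](S)) → 6

|E| = 6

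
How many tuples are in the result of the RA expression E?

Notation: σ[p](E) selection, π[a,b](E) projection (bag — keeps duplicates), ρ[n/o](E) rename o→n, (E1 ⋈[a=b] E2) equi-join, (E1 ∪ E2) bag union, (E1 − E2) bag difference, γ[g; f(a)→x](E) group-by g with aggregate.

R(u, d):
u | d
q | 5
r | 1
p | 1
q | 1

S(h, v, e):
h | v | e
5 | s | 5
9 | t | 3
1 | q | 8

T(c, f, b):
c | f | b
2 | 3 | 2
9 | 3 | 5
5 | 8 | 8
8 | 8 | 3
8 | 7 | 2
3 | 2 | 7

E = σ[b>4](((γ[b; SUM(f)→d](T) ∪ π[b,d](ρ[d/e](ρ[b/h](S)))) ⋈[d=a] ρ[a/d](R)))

Per-node cardinality:
  T → 6
  γ[b; SUM(f)→d](T) → 5
  S → 3
  ρ[b/h](S) → 3
  ρ[d/e](ρ[b/h](S)) → 3
  π[b,d](ρ[d/e](ρ[b/h](S))) → 3
  (γ[b; SUM(f)→d](T) ∪ π[b,d](ρ[d/e](ρ[b/h](S)))) → 8
  R → 4
  ρ[a/d](R) → 4
  ((γ[b; SUM(f)→d](T) ∪ π[b,d](ρ[d/e](ρ[b/h](S)))) ⋈[d=a] ρ[a/d](R)) → 1
  σ[b>4](((γ[b; SUM(f)→d](T) ∪ π[b,d](ρ[d/e](ρ[b/h](S)))) ⋈[d=a] ρ[a/d](R))) → 1

|E| = 1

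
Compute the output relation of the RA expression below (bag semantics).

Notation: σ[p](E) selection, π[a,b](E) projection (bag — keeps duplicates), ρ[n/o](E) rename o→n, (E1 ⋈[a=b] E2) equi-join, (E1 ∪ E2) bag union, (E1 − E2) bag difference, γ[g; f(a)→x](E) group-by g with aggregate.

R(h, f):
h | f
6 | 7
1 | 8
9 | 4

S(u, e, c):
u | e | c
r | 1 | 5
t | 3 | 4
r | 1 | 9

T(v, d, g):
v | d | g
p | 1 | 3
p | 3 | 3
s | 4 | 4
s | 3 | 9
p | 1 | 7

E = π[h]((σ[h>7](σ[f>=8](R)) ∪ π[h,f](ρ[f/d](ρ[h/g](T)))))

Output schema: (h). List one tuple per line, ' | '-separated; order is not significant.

Row counts bottom-up:
  R → 3
  σ[f>=8](R) → 1
  σ[h>7](σ[f>=8](R)) → 0
  T → 5
  ρ[h/g](T) → 5
  ρ[f/d](ρ[h/g](T)) → 5
  π[h,f](ρ[f/d](ρ[h/g](T))) → 5
  (σ[h>7](σ[f>=8](R)) ∪ π[h,f](ρ[f/d](ρ[h/g](T)))) → 5
  π[h]((σ[h>7](σ[f>=8](R)) ∪ π[h,f](ρ[f/d](ρ[h/g](T))))) → 5

== RESULT ==
h
3
3
4
7
9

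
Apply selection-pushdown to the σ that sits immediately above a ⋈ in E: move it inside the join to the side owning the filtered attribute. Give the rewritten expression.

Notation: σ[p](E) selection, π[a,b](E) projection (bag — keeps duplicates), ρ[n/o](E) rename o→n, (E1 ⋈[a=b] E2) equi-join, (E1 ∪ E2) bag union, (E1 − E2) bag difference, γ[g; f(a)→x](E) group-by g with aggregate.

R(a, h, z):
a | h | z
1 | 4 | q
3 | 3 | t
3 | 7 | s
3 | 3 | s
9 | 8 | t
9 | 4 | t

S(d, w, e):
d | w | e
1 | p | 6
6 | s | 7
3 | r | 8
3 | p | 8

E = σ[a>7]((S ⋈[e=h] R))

σ filters on a, owned by the right side.
E' = (S ⋈[e=h] σ[a>7](R))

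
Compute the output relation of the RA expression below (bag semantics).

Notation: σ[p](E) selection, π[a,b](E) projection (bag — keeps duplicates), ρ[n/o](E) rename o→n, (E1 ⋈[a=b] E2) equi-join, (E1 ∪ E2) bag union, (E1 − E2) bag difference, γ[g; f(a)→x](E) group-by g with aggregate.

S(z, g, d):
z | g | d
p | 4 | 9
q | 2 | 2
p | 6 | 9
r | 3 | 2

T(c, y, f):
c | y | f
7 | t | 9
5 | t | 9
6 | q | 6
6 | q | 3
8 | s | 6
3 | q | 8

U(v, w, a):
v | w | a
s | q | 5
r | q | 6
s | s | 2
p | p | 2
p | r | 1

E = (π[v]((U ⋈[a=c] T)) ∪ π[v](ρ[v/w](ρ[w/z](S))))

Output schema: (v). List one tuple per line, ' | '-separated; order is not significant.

Per-node cardinality:
  U → 5
  T → 6
  (U ⋈[a=c] T) → 3
  π[v]((U ⋈[a=c] T)) → 3
  S → 4
  ρ[w/z](S) → 4
  ρ[v/w](ρ[w/z](S)) → 4
  π[v](ρ[v/w](ρ[w/z](S))) → 4
  (π[v]((U ⋈[a=c] T)) ∪ π[v](ρ[v/w](ρ[w/z](S)))) → 7

== RESULT ==
v
p
p
q
r
r
r
s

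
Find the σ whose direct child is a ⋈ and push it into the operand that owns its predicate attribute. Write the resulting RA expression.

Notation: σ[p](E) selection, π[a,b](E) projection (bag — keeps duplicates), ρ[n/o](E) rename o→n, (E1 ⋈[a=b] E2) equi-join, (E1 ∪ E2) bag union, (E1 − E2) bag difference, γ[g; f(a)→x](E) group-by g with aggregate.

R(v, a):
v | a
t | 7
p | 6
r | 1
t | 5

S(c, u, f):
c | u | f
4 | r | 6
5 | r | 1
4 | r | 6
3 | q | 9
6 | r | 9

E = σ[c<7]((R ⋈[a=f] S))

σ filters on c, owned by the right side.
E' = (R ⋈[a=f] σ[c<7](S))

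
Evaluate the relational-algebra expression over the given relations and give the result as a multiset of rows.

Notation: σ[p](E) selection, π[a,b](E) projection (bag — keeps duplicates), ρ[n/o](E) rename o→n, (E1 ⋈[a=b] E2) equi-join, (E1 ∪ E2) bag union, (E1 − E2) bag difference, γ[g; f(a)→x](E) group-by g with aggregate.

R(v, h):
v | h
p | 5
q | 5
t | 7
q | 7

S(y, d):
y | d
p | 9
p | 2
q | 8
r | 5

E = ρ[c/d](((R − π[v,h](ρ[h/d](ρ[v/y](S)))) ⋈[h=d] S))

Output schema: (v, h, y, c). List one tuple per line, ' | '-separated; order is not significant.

Stepwise |·|:
  R → 4
  S → 4
  ρ[v/y](S) → 4
  ρ[h/d](ρ[v/y](S)) → 4
  π[v,h](ρ[h/d](ρ[v/y](S))) → 4
  (R − π[v,h](ρ[h/d](ρ[v/y](S)))) → 4
  S → 4
  ((R − π[v,h](ρ[h/d](ρ[v/y](S)))) ⋈[h=d] S) → 2
  ρ[c/d](((R − π[v,h](ρ[h/d](ρ[v/y](S)))) ⋈[h=d] S)) → 2

== RESULT ==
v | h | y | c
p | 5 | r | 5
q | 5 | r | 5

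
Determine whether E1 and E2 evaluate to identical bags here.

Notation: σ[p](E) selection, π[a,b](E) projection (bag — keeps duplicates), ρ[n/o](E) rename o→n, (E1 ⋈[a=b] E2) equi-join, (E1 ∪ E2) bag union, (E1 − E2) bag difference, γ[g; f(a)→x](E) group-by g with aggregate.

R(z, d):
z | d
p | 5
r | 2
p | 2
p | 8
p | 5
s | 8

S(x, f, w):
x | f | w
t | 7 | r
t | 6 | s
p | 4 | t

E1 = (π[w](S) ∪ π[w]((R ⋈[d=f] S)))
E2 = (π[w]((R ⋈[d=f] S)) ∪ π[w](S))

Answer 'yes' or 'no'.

E1 per-node cardinality:
  S → 3
  π[w](S) → 3
  R → 6
  S → 3
  (R ⋈[d=f] S) → 0
  π[w]((R ⋈[d=f] S)) → 0
  (π[w](S) ∪ π[w]((R ⋈[d=f] S))) → 3
E2 per-node cardinality:
  R → 6
  S → 3
  (R ⋈[d=f] S) → 0
  π[w]((R ⋈[d=f] S)) → 0
  S → 3
  π[w](S) → 3
  (π[w]((R ⋈[d=f] S)) ∪ π[w](S)) → 3

E1 and E2 produce the same multiset:
w
r
s
t

yes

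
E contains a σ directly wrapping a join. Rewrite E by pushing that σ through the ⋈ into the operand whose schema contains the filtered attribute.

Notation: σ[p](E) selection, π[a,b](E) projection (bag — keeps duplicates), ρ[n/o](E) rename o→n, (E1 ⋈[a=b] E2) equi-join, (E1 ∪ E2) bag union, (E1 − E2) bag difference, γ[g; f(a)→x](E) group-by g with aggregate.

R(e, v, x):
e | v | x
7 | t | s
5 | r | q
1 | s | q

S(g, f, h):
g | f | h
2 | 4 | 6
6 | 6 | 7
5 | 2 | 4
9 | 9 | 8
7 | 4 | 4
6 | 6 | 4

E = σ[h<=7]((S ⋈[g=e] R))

σ filters on h, owned by the left side.
E' = (σ[h<=7](S) ⋈[g=e] R)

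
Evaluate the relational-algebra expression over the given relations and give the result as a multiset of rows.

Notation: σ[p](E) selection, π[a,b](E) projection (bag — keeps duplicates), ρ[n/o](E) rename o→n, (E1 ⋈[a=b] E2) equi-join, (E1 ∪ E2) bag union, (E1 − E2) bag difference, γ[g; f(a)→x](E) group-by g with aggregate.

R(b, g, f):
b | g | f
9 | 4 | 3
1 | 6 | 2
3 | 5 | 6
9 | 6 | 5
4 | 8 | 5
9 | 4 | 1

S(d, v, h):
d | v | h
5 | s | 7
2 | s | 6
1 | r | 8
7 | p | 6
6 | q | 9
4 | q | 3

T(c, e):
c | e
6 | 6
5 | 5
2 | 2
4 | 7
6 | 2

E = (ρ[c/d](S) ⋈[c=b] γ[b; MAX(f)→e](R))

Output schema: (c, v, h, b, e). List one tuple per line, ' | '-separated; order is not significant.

Per-node cardinality:
  S → 6
  ρ[c/d](S) → 6
  R → 6
  γ[b; MAX(f)→e](R) → 4
  (ρ[c/d](S) ⋈[c=b] γ[b; MAX(f)→e](R)) → 2

== RESULT ==
c | v | h | b | e
1 | r | 8 | 1 | 2
4 | q | 3 | 4 | 5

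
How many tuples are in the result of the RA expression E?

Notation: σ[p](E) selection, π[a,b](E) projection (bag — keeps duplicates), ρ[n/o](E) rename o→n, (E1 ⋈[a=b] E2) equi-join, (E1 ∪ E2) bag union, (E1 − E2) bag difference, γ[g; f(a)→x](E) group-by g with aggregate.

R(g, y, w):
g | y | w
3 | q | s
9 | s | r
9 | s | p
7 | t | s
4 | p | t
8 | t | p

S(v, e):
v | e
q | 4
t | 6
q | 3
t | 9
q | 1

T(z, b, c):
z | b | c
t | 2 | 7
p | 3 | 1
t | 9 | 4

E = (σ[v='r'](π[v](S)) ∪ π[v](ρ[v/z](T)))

Per-node cardinality:
  S → 5
  π[v](S) → 5
  σ[v='r'](π[v](S)) → 0
  T → 3
  ρ[v/z](T) → 3
  π[v](ρ[v/z](T)) → 3
  (σ[v='r'](π[v](S)) ∪ π[v](ρ[v/z](T))) → 3

|E| = 3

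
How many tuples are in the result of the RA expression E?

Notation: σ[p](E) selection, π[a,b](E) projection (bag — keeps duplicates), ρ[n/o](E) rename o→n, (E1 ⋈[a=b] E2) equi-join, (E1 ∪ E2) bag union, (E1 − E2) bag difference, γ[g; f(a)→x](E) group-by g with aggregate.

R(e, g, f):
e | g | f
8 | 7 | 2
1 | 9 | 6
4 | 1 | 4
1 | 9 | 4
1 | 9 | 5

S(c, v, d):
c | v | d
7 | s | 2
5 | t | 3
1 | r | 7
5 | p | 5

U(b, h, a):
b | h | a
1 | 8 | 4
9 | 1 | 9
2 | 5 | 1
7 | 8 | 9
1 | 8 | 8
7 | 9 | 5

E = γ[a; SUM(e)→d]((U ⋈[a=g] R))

Per-node cardinality:
  U → 6
  R → 5
  (U ⋈[a=g] R) → 7
  γ[a; SUM(e)→d]((U ⋈[a=g] R)) → 2

|E| = 2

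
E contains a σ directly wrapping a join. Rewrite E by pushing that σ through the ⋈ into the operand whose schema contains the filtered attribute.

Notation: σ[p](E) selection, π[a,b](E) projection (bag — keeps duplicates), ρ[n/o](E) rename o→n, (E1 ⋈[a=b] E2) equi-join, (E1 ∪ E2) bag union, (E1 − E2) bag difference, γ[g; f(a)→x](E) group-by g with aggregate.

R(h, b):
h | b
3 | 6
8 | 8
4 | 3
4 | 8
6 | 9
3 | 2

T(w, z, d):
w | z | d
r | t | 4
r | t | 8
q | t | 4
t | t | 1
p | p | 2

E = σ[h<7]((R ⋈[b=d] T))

σ filters on h, owned by the left side.
E' = (σ[h<7](R) ⋈[b=d] T)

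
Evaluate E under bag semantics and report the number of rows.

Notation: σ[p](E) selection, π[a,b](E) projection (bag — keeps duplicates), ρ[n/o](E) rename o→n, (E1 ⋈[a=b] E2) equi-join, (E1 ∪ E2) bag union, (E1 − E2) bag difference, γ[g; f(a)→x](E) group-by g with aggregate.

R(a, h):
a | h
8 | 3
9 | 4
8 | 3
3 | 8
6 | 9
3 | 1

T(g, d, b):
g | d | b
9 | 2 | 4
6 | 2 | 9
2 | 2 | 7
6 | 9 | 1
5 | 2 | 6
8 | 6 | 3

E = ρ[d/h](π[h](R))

Subexpression sizes:
  R → 6
  π[h](R) → 6
  ρ[d/h](π[h](R)) → 6

|E| = 6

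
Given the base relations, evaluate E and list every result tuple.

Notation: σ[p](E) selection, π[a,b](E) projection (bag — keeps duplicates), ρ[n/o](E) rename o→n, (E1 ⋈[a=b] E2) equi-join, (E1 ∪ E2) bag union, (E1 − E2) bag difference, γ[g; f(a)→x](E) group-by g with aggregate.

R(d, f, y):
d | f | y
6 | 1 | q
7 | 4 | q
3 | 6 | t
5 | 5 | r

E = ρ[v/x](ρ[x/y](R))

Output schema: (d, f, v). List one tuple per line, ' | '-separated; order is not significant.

Stepwise |·|:
  R → 4
  ρ[x/y](R) → 4
  ρ[v/x](ρ[x/y](R)) → 4

== RESULT ==
d | f | v
3 | 6 | t
5 | 5 | r
6 | 1 | q
7 | 4 | q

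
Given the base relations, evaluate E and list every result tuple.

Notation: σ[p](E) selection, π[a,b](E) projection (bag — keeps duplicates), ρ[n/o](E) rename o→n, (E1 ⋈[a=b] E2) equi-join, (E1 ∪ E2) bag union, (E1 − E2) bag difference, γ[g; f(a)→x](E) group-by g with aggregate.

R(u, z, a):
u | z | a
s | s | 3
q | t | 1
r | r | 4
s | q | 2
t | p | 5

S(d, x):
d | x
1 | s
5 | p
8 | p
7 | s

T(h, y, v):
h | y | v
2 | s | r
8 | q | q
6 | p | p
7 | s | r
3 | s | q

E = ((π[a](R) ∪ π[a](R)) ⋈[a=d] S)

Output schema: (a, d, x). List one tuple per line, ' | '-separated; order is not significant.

Per-node cardinality:
  R → 5
  π[a](R) → 5
  R → 5
  π[a](R) → 5
  (π[a](R) ∪ π[a](R)) → 10
  S → 4
  ((π[a](R) ∪ π[a](R)) ⋈[a=d] S) → 4

== RESULT ==
a | d | x
1 | 1 | s
1 | 1 | s
5 | 5 | p
5 | 5 | p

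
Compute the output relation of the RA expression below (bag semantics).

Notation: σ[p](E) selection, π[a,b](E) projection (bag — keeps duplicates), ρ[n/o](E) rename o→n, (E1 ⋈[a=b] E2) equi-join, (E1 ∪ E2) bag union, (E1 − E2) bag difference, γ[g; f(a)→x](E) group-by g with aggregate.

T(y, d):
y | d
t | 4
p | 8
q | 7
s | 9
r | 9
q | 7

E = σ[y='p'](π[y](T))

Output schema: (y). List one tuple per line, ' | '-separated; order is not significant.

Subexpression sizes:
  T → 6
  π[y](T) → 6
  σ[y='p'](π[y](T)) → 1

== RESULT ==
y
p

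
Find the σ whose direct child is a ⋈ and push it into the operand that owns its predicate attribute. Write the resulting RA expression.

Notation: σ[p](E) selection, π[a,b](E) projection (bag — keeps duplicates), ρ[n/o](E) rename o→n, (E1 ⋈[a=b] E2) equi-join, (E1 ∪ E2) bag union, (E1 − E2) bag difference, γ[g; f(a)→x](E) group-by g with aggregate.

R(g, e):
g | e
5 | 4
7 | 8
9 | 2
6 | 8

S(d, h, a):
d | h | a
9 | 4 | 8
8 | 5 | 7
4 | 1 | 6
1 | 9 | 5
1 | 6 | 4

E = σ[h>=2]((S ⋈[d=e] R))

σ filters on h, owned by the left side.
E' = (σ[h>=2](S) ⋈[d=e] R)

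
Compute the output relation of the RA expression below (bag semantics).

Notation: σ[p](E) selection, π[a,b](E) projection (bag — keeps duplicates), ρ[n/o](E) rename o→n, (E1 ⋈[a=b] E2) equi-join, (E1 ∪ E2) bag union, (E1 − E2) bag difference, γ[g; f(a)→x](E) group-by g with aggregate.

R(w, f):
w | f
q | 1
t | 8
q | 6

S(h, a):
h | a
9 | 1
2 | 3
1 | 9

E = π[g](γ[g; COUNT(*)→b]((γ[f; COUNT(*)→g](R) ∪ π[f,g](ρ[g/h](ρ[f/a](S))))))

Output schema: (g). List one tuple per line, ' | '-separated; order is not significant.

Subexpression sizes:
  R → 3
  γ[f; COUNT(*)→g](R) → 3
  S → 3
  ρ[f/a](S) → 3
  ρ[g/h](ρ[f/a](S)) → 3
  π[f,g](ρ[g/h](ρ[f/a](S))) → 3
  (γ[f; COUNT(*)→g](R) ∪ π[f,g](ρ[g/h](ρ[f/a](S)))) → 6
  γ[g; COUNT(*)→b]((γ[f; COUNT(*)→g](R) ∪ π[f,g](ρ[g/h](ρ[f/a](S))))) → 3
  π[g](γ[g; COUNT(*)→b]((γ[f; COUNT(*)→g](R) ∪ π[f,g](ρ[g/h](ρ[f/a](S)))))) → 3

== RESULT ==
g
1
2
9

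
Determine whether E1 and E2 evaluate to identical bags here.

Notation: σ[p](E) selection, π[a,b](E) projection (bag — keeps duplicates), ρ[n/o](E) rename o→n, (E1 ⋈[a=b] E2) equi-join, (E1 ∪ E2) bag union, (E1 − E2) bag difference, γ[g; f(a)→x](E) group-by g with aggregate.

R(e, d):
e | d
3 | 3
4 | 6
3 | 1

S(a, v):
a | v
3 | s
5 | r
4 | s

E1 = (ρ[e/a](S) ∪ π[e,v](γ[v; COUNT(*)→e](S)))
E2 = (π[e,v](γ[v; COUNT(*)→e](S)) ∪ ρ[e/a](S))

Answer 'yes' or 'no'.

E1 row counts bottom-up:
  S → 3
  ρ[e/a](S) → 3
  S → 3
  γ[v; COUNT(*)→e](S) → 2
  π[e,v](γ[v; COUNT(*)→e](S)) → 2
  (ρ[e/a](S) ∪ π[e,v](γ[v; COUNT(*)→e](S))) → 5
E2 row counts bottom-up:
  S → 3
  γ[v; COUNT(*)→e](S) → 2
  π[e,v](γ[v; COUNT(*)→e](S)) → 2
  S → 3
  ρ[e/a](S) → 3
  (π[e,v](γ[v; COUNT(*)→e](S)) ∪ ρ[e/a](S)) → 5

E1 and E2 produce the same multiset:
e | v
1 | r
2 | s
3 | s
4 | s
5 | r

yes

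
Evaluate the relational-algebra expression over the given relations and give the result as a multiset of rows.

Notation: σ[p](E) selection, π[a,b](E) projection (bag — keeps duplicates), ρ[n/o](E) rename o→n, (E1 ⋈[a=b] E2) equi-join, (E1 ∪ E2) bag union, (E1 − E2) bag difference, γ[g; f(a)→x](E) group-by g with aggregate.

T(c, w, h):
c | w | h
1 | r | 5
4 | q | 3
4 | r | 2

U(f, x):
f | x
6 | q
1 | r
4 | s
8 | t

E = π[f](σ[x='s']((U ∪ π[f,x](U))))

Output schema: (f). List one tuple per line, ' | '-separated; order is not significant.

Stepwise |·|:
  U → 4
  U → 4
  π[f,x](U) → 4
  (U ∪ π[f,x](U)) → 8
  σ[x='s']((U ∪ π[f,x](U))) → 2
  π[f](σ[x='s']((U ∪ π[f,x](U)))) → 2

== RESULT ==
f
4
4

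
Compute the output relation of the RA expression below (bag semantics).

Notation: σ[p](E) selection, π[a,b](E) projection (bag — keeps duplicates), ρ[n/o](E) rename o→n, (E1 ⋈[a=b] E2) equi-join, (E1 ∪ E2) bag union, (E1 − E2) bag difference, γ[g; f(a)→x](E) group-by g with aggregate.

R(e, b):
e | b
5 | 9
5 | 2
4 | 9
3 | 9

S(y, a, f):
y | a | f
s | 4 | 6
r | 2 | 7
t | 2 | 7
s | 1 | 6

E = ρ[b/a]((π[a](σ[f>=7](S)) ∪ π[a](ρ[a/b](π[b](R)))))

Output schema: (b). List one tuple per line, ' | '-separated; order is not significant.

Per-node cardinality:
  S → 4
  σ[f>=7](S) → 2
  π[a](σ[f>=7](S)) → 2
  R → 4
  π[b](R) → 4
  ρ[a/b](π[b](R)) → 4
  π[a](ρ[a/b](π[b](R))) → 4
  (π[a](σ[f>=7](S)) ∪ π[a](ρ[a/b](π[b](R)))) → 6
  ρ[b/a]((π[a](σ[f>=7](S)) ∪ π[a](ρ[a/b](π[b](R))))) → 6

== RESULT ==
b
2
2
2
9
9
9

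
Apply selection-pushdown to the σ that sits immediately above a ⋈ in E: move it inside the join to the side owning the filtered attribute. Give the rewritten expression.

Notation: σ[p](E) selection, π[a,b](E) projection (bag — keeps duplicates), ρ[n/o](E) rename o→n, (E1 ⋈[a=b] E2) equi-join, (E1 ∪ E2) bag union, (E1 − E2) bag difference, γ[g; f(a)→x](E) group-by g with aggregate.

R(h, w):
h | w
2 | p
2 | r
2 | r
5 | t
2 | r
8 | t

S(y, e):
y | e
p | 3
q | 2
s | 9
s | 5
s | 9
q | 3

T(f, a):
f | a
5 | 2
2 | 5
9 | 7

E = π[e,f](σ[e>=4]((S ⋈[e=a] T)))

σ filters on e, owned by the left side.
E' = π[e,f]((σ[e>=4](S) ⋈[e=a] T))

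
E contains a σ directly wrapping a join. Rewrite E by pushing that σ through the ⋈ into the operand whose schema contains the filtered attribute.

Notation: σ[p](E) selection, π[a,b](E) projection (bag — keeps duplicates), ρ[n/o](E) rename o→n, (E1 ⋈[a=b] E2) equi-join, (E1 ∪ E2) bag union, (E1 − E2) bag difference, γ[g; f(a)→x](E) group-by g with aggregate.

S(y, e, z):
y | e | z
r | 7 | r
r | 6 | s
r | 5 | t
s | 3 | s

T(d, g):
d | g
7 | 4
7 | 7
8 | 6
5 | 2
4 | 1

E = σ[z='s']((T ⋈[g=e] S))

σ filters on z, owned by the right side.
E' = (T ⋈[g=e] σ[z='s'](S))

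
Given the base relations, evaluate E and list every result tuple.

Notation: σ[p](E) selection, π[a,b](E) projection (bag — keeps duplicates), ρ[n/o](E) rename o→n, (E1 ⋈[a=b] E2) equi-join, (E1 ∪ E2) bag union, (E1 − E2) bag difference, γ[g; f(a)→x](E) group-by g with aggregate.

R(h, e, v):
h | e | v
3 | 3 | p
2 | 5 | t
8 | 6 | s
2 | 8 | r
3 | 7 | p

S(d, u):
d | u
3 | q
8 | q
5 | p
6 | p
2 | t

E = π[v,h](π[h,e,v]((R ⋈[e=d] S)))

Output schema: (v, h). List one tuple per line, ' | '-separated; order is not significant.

Row counts bottom-up:
  R → 5
  S → 5
  (R ⋈[e=d] S) → 4
  π[h,e,v]((R ⋈[e=d] S)) → 4
  π[v,h](π[h,e,v]((R ⋈[e=d] S))) → 4

== RESULT ==
v | h
p | 3
r | 2
s | 8
t | 2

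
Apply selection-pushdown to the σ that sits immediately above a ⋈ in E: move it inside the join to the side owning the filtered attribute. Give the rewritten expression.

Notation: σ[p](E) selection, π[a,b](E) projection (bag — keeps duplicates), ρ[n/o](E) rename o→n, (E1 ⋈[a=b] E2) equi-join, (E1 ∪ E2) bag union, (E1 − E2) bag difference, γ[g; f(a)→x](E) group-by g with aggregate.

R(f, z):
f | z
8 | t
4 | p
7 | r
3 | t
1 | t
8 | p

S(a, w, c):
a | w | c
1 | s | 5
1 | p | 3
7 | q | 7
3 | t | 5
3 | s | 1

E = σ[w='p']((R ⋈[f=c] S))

σ filters on w, owned by the right side.
E' = (R ⋈[f=c] σ[w='p'](S))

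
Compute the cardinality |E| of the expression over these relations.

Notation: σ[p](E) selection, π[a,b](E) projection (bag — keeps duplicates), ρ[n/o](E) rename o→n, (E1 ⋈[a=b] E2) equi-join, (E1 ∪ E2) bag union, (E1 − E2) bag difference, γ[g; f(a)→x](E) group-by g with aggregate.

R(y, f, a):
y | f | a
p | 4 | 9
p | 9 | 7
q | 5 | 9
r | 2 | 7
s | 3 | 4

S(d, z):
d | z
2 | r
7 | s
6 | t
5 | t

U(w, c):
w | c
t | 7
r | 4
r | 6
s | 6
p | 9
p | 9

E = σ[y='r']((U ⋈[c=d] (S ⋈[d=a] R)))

Per-node cardinality:
  U → 6
  S → 4
  R → 5
  (S ⋈[d=a] R) → 2
  (U ⋈[c=d] (S ⋈[d=a] R)) → 2
  σ[y='r']((U ⋈[c=d] (S ⋈[d=a] R))) → 1

|E| = 1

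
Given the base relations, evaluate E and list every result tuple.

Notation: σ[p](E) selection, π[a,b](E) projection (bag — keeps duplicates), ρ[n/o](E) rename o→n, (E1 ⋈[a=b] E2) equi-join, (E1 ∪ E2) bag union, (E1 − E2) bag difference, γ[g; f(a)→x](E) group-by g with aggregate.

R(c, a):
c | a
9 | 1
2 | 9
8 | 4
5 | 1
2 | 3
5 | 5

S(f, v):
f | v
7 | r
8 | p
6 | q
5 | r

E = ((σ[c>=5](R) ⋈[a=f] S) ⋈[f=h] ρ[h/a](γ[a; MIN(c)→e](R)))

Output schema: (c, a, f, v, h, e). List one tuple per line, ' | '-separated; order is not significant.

Subexpression sizes:
  R → 6
  σ[c>=5](R) → 4
  S → 4
  (σ[c>=5](R) ⋈[a=f] S) → 1
  R → 6
  γ[a; MIN(c)→e](R) → 5
  ρ[h/a](γ[a; MIN(c)→e](R)) → 5
  ((σ[c>=5](R) ⋈[a=f] S) ⋈[f=h] ρ[h/a](γ[a; MIN(c)→e](R))) → 1

== RESULT ==
c | a | f | v | h | e
5 | 5 | 5 | r | 5 | 5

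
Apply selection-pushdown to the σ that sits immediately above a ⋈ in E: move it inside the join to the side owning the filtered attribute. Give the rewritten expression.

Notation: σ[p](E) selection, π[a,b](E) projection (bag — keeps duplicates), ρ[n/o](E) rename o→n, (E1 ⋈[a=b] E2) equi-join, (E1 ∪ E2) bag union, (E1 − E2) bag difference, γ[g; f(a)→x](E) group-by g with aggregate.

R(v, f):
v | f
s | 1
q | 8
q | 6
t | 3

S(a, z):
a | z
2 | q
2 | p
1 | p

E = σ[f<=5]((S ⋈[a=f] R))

σ filters on f, owned by the right side.
E' = (S ⋈[a=f] σ[f<=5](R))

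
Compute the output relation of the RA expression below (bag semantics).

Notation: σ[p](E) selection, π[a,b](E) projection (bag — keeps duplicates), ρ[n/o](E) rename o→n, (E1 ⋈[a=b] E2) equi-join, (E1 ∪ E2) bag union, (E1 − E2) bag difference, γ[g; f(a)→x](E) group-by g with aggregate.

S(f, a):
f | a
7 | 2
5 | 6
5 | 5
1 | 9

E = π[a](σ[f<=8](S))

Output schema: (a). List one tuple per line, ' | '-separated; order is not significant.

Per-node cardinality:
  S → 4
  σ[f<=8](S) → 4
  π[a](σ[f<=8](S)) → 4

== RESULT ==
a
2
5
6
9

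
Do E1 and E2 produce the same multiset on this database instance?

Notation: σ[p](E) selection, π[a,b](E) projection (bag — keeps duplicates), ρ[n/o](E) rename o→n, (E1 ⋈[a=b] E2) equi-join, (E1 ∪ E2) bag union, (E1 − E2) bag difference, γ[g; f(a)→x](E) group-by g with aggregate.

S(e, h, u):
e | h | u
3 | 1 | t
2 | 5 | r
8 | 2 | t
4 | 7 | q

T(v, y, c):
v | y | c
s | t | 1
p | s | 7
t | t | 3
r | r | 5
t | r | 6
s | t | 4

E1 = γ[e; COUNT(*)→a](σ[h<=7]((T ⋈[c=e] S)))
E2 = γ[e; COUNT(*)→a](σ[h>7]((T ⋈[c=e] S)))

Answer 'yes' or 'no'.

E1 subexpression sizes:
  T → 6
  S → 4
  (T ⋈[c=e] S) → 2
  σ[h<=7]((T ⋈[c=e] S)) → 2
  γ[e; COUNT(*)→a](σ[h<=7]((T ⋈[c=e] S))) → 2
E2 subexpression sizes:
  T → 6
  S → 4
  (T ⋈[c=e] S) → 2
  σ[h>7]((T ⋈[c=e] S)) → 0
  γ[e; COUNT(*)→a](σ[h>7]((T ⋈[c=e] S))) → 0

E1 result:
e | a
3 | 1
4 | 1
E2 result:
e | a
(0 rows)
Witness: (3, 1) appears 1× in E1 but 0× in E2.

no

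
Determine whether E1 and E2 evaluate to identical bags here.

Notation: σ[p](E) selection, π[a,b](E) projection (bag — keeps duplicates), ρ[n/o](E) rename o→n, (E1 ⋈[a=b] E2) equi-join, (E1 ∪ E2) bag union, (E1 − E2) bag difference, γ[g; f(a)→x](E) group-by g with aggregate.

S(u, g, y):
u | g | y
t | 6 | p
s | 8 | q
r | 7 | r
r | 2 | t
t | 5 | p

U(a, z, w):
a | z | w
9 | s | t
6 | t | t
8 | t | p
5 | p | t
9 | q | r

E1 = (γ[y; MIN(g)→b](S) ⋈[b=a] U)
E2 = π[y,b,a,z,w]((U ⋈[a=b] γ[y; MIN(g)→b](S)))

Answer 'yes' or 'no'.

E1 subexpression sizes:
  S → 5
  γ[y; MIN(g)→b](S) → 4
  U → 5
  (γ[y; MIN(g)→b](S) ⋈[b=a] U) → 2
E2 subexpression sizes:
  U → 5
  S → 5
  γ[y; MIN(g)→b](S) → 4
  (U ⋈[a=b] γ[y; MIN(g)→b](S)) → 2
  π[y,b,a,z,w]((U ⋈[a=b] γ[y; MIN(g)→b](S))) → 2

E1 and E2 produce the same multiset:
y | b | a | z | w
p | 5 | 5 | p | t
q | 8 | 8 | t | p

yes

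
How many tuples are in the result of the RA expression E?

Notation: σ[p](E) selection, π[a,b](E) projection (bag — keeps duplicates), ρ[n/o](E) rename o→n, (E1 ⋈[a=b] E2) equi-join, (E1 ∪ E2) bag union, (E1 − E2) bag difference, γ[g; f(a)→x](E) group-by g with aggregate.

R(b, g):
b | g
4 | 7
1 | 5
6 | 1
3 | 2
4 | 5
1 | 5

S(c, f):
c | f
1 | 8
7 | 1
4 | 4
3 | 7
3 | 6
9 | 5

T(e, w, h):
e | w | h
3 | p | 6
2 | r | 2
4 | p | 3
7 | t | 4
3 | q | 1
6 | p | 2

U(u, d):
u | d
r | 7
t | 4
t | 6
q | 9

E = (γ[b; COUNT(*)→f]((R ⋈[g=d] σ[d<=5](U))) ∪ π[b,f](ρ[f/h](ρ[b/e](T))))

Stepwise |·|:
  R → 6
  U → 4
  σ[d<=5](U) → 1
  (R ⋈[g=d] σ[d<=5](U)) → 0
  γ[b; COUNT(*)→f]((R ⋈[g=d] σ[d<=5](U))) → 0
  T → 6
  ρ[b/e](T) → 6
  ρ[f/h](ρ[b/e](T)) → 6
  π[b,f](ρ[f/h](ρ[b/e](T))) → 6
  (γ[b; COUNT(*)→f]((R ⋈[g=d] σ[d<=5](U))) ∪ π[b,f](ρ[f/h](ρ[b/e](T)))) → 6

|E| = 6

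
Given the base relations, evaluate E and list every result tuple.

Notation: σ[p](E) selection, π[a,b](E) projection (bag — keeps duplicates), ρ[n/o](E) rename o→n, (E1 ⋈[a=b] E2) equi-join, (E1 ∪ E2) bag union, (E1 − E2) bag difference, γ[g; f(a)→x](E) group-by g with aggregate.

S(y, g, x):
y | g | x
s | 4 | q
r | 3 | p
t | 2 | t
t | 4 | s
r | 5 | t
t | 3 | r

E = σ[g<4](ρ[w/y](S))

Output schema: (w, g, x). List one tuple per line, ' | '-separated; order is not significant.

Subexpression sizes:
  S → 6
  ρ[w/y](S) → 6
  σ[g<4](ρ[w/y](S)) → 3

== RESULT ==
w | g | x
r | 3 | p
t | 2 | t
t | 3 | r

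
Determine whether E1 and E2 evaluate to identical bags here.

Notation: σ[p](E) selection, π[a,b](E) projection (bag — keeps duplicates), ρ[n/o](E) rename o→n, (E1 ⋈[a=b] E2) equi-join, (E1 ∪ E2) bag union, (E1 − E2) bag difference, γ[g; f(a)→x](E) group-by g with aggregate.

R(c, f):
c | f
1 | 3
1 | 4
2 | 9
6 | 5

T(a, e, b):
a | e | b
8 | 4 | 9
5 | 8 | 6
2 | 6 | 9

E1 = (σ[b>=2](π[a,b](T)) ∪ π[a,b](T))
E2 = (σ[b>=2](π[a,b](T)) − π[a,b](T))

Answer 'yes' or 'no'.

E1 stepwise |·|:
  T → 3
  π[a,b](T) → 3
  σ[b>=2](π[a,b](T)) → 3
  T → 3
  π[a,b](T) → 3
  (σ[b>=2](π[a,b](T)) ∪ π[a,b](T)) → 6
E2 stepwise |·|:
  T → 3
  π[a,b](T) → 3
  σ[b>=2](π[a,b](T)) → 3
  T → 3
  π[a,b](T) → 3
  (σ[b>=2](π[a,b](T)) − π[a,b](T)) → 0

E1 result:
a | b
2 | 9
2 | 9
5 | 6
5 | 6
8 | 9
8 | 9
E2 result:
a | b
(0 rows)
Witness: (2, 9) appears 2× in E1 but 0× in E2.

no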